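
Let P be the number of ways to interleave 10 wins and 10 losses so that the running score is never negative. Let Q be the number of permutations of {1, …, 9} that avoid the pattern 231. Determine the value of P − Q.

11934

Ballot sequences with n votes each where one side never trails are Dyck words, counted by C_n; here n = 10. So P = C_10 = 16796.
For any fixed pattern of length 3, the pattern-avoiding permutations of [9] number C_9. So Q = C_9 = 4862.
P − Q = 16796 − 4862 = 11934.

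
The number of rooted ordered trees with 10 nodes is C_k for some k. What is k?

9

A rooted plane tree on 10 nodes has 9 edges, and such trees are counted by C_9.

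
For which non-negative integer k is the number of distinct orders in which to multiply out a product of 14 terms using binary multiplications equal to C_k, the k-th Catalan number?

13

Ways to associate a product of 14 factors correspond to binary trees on 14 leaves, so the count is C_13.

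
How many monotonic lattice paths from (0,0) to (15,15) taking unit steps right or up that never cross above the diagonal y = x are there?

9694845

Sub-diagonal monotone paths from (0,0) to (15,15) biject with Dyck paths of semilength 15, giving C_15.
C_15 = C(30,15)/16 = 155117520/16 = 9694845.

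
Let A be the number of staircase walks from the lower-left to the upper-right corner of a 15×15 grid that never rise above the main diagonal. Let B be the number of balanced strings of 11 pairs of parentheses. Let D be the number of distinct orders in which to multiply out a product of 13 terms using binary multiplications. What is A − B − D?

Monotone paths in an n×n grid that stay weakly below the diagonal are counted by C_n; here n = 15. So A = C_15 = 9694845.
Balanced strings of n pairs of brackets are counted by C_n; here n = 11. So B = C_11 = 58786.
Parenthesizations of m factors correspond to full binary trees with m leaves, counted by C_{m−1}; m = 13 gives C_12. So D = C_12 = 208012.
A − B − D = 9694845 − 58786 − 208012 = 9428047.

9428047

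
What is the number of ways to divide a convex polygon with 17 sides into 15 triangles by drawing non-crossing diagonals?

9694845

Triangulations of a convex m-gon are counted by C_{m−2}; with m = 17 this is C_15.
C_15 = C(30,15)/16 = 155117520/16 = 9694845.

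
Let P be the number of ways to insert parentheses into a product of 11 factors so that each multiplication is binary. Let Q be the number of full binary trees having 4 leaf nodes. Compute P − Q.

Bracketing 11 factors into binary products is counted by C_{11−1} = C_10. So P = C_10 = 16796.
A full binary tree with L leaves has L−1 internal nodes and is counted by C_{L−1}; L = 4 gives C_3. So Q = C_3 = 5.
P − Q = 16796 − 5 = 16791.

16791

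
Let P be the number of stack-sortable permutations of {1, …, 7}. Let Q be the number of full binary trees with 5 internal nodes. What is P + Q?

471

By Knuth's characterisation, the stack-sortable permutations of length 7 are the 231-avoiders, numbering C_7. So P = C_7 = 429.
Full binary trees with n internal nodes are counted by C_n; here n = 5. So Q = C_5 = 42.
P + Q = 429 + 42 = 471.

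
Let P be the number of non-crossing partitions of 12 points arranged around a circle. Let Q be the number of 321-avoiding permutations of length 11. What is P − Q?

Non-crossing partitions of an n-element set are counted by C_n; here n = 12. So P = C_12 = 208012.
Permutations of [n] avoiding any single length-3 pattern are counted by C_n; here n = 11. So Q = C_11 = 58786.
P − Q = 208012 − 58786 = 149226.

149226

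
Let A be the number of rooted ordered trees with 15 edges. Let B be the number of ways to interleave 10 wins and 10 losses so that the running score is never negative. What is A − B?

9678049

A rooted plane tree with 15 edges has 16 nodes, and the count is C_15. So A = C_15 = 9694845.
Ballot sequences with n votes each where one side never trails are Dyck words, counted by C_n; here n = 10. So B = C_10 = 16796.
A − B = 9694845 − 16796 = 9678049.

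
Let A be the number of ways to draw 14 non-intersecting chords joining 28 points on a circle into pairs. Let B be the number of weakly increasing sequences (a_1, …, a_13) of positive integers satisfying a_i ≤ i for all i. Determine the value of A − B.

1931540

Pairing 28 circle points by 14 non-crossing chords gives C_14 matchings. So A = C_14 = 2674440.
Weakly increasing sequences with a_i ≤ i biject with Dyck paths of semilength 13, so there are C_13. So B = C_13 = 742900.
A − B = 2674440 − 742900 = 1931540.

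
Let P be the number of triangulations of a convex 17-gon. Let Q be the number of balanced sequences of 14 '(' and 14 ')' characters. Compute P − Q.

7020405

Triangulations of a convex m-gon are counted by C_{m−2}; with m = 17 this is C_15. So P = C_15 = 9694845.
With 14 pairs the number of balanced bracket strings is the Catalan number C_14. So Q = C_14 = 2674440.
P − Q = 9694845 − 2674440 = 7020405.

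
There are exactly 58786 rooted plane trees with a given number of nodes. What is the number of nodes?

Rooted ordered trees on m nodes are counted by C_{m−1}, and C_11 = 58786.
So the index is 11, and the number of nodes is 11 + 1 = 12.

12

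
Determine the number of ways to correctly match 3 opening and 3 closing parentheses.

With 3 pairs the number of balanced bracket strings is the Catalan number C_3.
C_3 = C(6,3)/4 = 20/4 = 5.

5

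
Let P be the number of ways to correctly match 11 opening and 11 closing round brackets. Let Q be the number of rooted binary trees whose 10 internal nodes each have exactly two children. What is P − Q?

41990

With 11 pairs the number of balanced bracket strings is the Catalan number C_11. So P = C_11 = 58786.
Full binary trees with n internal nodes are counted by C_n; here n = 10. So Q = C_10 = 16796.
P − Q = 58786 − 16796 = 41990.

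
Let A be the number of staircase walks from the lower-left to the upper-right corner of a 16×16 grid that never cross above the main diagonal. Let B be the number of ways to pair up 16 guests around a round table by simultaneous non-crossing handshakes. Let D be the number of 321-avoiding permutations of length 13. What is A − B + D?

Monotone paths in an n×n grid that stay weakly below the diagonal are counted by C_n; here n = 16. So A = C_16 = 35357670.
Non-crossing handshake pairings of 2n people are counted by C_n; 16 people gives n = 8. So B = C_8 = 1430.
For any fixed pattern of length 3, the pattern-avoiding permutations of [13] number C_13. So D = C_13 = 742900.
A − B + D = 35357670 − 1430 + 742900 = 36099140.

36099140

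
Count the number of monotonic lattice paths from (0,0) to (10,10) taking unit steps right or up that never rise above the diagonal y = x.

16796

Monotone paths in an n×n grid that stay weakly below the diagonal are counted by C_n; here n = 10.
C_10 = C(20,10)/11 = 184756/11 = 16796.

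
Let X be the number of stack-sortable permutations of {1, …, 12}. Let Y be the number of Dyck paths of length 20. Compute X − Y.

Stack-sortable permutations are exactly the 231-avoiding ones, counted by C_n; here n = 12. So X = C_12 = 208012.
Paths of 10 up- and 10 down-steps that never dip below the axis are Dyck paths; their count is C_10. So Y = C_10 = 16796.
X − Y = 208012 − 16796 = 191216.

191216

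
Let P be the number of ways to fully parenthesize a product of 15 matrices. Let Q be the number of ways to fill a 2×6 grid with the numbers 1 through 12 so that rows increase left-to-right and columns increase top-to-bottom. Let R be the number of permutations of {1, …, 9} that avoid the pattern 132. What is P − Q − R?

2669446

Ways to associate a product of 15 factors correspond to binary trees on 15 leaves, so the count is C_14. So P = C_14 = 2674440.
By the hook-length formula (or a Dyck-path bijection), SYT of shape 2×6 number C_6. So Q = C_6 = 132.
For any fixed pattern of length 3, the pattern-avoiding permutations of [9] number C_9. So R = C_9 = 4862.
P − Q − R = 2674440 − 132 − 4862 = 2669446.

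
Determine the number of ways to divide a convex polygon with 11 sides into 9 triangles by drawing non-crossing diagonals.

The number of triangulations of an 11-gon is the Catalan number C_9 (index = sides − 2).
C_9 = C_8 · 2(2·8+1)/(8+2) = 1430 · 34/10 = 4862.

4862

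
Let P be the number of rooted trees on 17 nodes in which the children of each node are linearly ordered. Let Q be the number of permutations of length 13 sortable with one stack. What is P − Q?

34614770

Rooted ordered (plane) trees on m nodes have m−1 edges and are counted by C_{m−1}; m = 17 gives C_16. So P = C_16 = 35357670.
Stack-sortable permutations are exactly the 231-avoiding ones, counted by C_n; here n = 13. So Q = C_13 = 742900.
P − Q = 35357670 − 742900 = 34614770.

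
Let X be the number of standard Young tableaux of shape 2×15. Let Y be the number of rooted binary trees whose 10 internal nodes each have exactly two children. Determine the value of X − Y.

Standard Young tableaux of shape 2×n are counted by C_n; here n = 15. So X = C_15 = 9694845.
Full binary trees with n internal nodes are counted by C_n; here n = 10. So Y = C_10 = 16796.
X − Y = 9694845 − 16796 = 9678049.

9678049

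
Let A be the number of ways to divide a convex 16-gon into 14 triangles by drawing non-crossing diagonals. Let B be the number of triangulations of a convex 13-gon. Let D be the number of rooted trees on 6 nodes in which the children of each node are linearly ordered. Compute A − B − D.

2615612

A convex 16-gon is triangulated into 14 triangles, and the number of such triangulations is the Catalan number C_{16−2} = C_14. So A = C_14 = 2674440.
A convex 13-gon is triangulated into 11 triangles, and the number of such triangulations is the Catalan number C_{13−2} = C_11. So B = C_11 = 58786.
A rooted plane tree on 6 nodes has 5 edges, and such trees are counted by C_5. So D = C_5 = 42.
A − B − D = 2674440 − 58786 − 42 = 2615612.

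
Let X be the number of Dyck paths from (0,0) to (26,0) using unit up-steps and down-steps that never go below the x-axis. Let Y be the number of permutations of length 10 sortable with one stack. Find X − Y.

A Dyck path with 13 up-steps and 13 down-steps has semilength 13, so there are C_13 of them. So X = C_13 = 742900.
By Knuth's characterisation, the stack-sortable permutations of length 10 are the 231-avoiders, numbering C_10. So Y = C_10 = 16796.
X − Y = 742900 − 16796 = 726104.

726104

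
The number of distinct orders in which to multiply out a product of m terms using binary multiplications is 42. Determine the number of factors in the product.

6

Parenthesizations of m factors are counted by C_{m−1}, and C_5 = 42.
So the index is 5, and the number of factors is 5 + 1 = 6.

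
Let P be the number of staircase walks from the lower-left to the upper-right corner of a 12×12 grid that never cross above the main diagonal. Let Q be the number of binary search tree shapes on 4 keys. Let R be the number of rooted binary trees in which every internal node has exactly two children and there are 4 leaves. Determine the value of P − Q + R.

Monotone paths in an n×n grid that stay weakly below the diagonal are counted by C_n; here n = 12. So P = C_12 = 208012.
Binary trees (left/right distinguished) on n nodes are counted by C_n; here n = 4. So Q = C_4 = 14.
A full binary tree with L leaves has L−1 internal nodes and is counted by C_{L−1}; L = 4 gives C_3. So R = C_3 = 5.
P − Q + R = 208012 − 14 + 5 = 208003.

208003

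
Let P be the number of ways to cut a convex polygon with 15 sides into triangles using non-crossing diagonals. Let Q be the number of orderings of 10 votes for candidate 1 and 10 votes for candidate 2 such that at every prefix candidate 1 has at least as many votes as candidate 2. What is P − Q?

726104

The number of triangulations of a 15-gon is the Catalan number C_13 (index = sides − 2). So P = C_13 = 742900.
Ballot sequences with n votes each where one side never trails are Dyck words, counted by C_n; here n = 10. So Q = C_10 = 16796.
P − Q = 742900 − 16796 = 726104.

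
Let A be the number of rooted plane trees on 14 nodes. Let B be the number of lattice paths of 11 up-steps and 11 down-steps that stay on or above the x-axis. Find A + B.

A rooted plane tree on 14 nodes has 13 edges, and such trees are counted by C_13. So A = C_13 = 742900.
Paths of 11 up- and 11 down-steps that never dip below the axis are Dyck paths; their count is C_11. So B = C_11 = 58786.
A + B = 742900 + 58786 = 801686.

801686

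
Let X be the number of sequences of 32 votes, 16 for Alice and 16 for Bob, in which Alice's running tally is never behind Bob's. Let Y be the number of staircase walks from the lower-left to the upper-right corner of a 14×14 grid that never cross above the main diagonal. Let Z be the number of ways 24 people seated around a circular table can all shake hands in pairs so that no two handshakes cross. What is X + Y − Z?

Reading a vote for the leader as '(' and for the other as ')' turns such a sequence into a balanced string of 16 pairs, so the count is C_16. So X = C_16 = 35357670.
Sub-diagonal monotone paths from (0,0) to (14,14) biject with Dyck paths of semilength 14, giving C_14. So Y = C_14 = 2674440.
With 24 = 2·12 people, non-crossing handshake pairings are non-crossing perfect matchings on a circle, counted by C_12. So Z = C_12 = 208012.
X + Y − Z = 35357670 + 2674440 − 208012 = 37824098.

37824098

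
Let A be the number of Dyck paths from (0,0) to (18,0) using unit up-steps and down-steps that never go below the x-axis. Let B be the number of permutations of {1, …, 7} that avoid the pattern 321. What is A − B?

4433

A Dyck path with 9 up-steps and 9 down-steps has semilength 9, so there are C_9 of them. So A = C_9 = 4862.
For any fixed pattern of length 3, the pattern-avoiding permutations of [7] number C_7. So B = C_7 = 429.
A − B = 4862 − 429 = 4433.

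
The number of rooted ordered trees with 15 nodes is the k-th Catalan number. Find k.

Rooted ordered (plane) trees on m nodes have m−1 edges and are counted by C_{m−1}; m = 15 gives C_14.

14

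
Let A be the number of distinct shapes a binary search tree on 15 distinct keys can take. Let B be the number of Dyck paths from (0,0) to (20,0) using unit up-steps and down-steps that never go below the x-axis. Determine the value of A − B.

9678049

Binary trees (left/right distinguished) on n nodes are counted by C_n; here n = 15. So A = C_15 = 9694845.
Dyck paths of semilength n (length 2n) are counted by C_n; here n = 10. So B = C_10 = 16796.
A − B = 9694845 − 16796 = 9678049.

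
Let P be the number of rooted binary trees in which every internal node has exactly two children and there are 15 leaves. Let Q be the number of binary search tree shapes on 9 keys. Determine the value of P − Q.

A full binary tree with L leaves has L−1 internal nodes and is counted by C_{L−1}; L = 15 gives C_14. So P = C_14 = 2674440.
Rooted binary trees with 9 nodes (each child slot possibly empty) number C_9. So Q = C_9 = 4862.
P − Q = 2674440 − 4862 = 2669578.

2669578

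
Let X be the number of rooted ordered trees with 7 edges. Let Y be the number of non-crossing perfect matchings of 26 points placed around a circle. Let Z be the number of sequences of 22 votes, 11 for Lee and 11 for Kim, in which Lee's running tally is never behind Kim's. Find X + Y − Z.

684543

A rooted plane tree with 7 edges has 8 nodes, and the count is C_7. So X = C_7 = 429.
Pairing 26 circle points by 13 non-crossing chords gives C_13 matchings. So Y = C_13 = 742900.
Reading a vote for the leader as '(' and for the other as ')' turns such a sequence into a balanced string of 11 pairs, so the count is C_11. So Z = C_11 = 58786.
X + Y − Z = 429 + 742900 − 58786 = 684543.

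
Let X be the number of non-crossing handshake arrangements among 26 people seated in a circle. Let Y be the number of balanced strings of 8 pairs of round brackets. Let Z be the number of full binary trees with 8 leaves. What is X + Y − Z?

743901

With 26 = 2·13 people, non-crossing handshake pairings are non-crossing perfect matchings on a circle, counted by C_13. So X = C_13 = 742900.
With 8 pairs the number of balanced bracket strings is the Catalan number C_8. So Y = C_8 = 1430.
Full binary trees with 8 leaves have 8−1 = 7 internal nodes, so there are C_7 of them. So Z = C_7 = 429.
X + Y − Z = 742900 + 1430 − 429 = 743901.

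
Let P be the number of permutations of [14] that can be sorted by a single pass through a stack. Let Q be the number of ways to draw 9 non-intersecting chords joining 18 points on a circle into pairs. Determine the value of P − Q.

By Knuth's characterisation, the stack-sortable permutations of length 14 are the 231-avoiders, numbering C_14. So P = C_14 = 2674440.
Pairing 18 circle points by 9 non-crossing chords gives C_9 matchings. So Q = C_9 = 4862.
P − Q = 2674440 − 4862 = 2669578.

2669578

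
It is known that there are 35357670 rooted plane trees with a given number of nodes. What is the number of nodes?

17

Rooted ordered trees on m nodes are counted by C_{m−1}. Since C_16 = 35357670, the index is 16.
So the index is 16, and the number of nodes is 16 + 1 = 17.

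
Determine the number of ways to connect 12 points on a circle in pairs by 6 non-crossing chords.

132

Pairing 12 circle points by 6 non-crossing chords gives C_6 matchings.
C_6 = C_5 · 2(2·5+1)/(5+2) = 42 · 22/7 = 132.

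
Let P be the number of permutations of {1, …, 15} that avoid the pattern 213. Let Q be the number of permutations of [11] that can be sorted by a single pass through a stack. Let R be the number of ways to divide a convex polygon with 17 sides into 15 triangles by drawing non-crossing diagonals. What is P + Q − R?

58786

Permutations of [n] avoiding any single length-3 pattern are counted by C_n; here n = 15. So P = C_15 = 9694845.
By Knuth's characterisation, the stack-sortable permutations of length 11 are the 231-avoiders, numbering C_11. So Q = C_11 = 58786.
A convex 17-gon is triangulated into 15 triangles, and the number of such triangulations is the Catalan number C_{17−2} = C_15. So R = C_15 = 9694845.
P + Q − R = 9694845 + 58786 − 9694845 = 58786.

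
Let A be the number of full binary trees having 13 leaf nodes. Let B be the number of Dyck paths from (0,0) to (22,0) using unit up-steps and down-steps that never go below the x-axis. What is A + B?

Full binary trees with 13 leaves have 13−1 = 12 internal nodes, so there are C_12 of them. So A = C_12 = 208012.
Dyck paths of semilength n (length 2n) are counted by C_n; here n = 11. So B = C_11 = 58786.
A + B = 208012 + 58786 = 266798.

266798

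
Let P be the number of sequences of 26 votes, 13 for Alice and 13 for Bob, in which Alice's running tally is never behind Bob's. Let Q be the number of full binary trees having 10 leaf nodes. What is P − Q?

738038

Ballot sequences with n votes each where one side never trails are Dyck words, counted by C_n; here n = 13. So P = C_13 = 742900.
A full binary tree with L leaves has L−1 internal nodes and is counted by C_{L−1}; L = 10 gives C_9. So Q = C_9 = 4862.
P − Q = 742900 − 4862 = 738038.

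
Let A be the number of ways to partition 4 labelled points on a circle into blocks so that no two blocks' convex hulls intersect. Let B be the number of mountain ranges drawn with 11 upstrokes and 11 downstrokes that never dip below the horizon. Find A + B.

Non-crossing partitions of an n-element set are counted by C_n; here n = 4. So A = C_4 = 14.
Dyck paths of semilength n (length 2n) are counted by C_n; here n = 11. So B = C_11 = 58786.
A + B = 14 + 58786 = 58800.

58800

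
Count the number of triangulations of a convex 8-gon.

132

Triangulations of a convex m-gon are counted by C_{m−2}; with m = 8 this is C_6.
C_6 = C(12,6)/7 = 924/7 = 132.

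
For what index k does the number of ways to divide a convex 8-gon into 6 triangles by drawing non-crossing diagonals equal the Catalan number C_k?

6

The number of triangulations of an 8-gon is the Catalan number C_6 (index = sides − 2).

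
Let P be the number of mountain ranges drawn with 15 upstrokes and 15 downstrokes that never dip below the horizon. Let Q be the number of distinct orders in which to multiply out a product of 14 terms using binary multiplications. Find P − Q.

8951945

Dyck paths of semilength n (length 2n) are counted by C_n; here n = 15. So P = C_15 = 9694845.
Ways to associate a product of 14 factors correspond to binary trees on 14 leaves, so the count is C_13. So Q = C_13 = 742900.
P − Q = 9694845 − 742900 = 8951945.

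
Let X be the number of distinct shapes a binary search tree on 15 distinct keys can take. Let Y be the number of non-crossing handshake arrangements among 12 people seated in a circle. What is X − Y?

Rooted binary trees with 15 nodes (each child slot possibly empty) number C_15. So X = C_15 = 9694845.
With 12 = 2·6 people, non-crossing handshake pairings are non-crossing perfect matchings on a circle, counted by C_6. So Y = C_6 = 132.
X − Y = 9694845 − 132 = 9694713.

9694713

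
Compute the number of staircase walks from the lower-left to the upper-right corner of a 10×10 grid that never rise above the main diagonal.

16796

Monotone paths in an n×n grid that stay weakly below the diagonal are counted by C_n; here n = 10.
C_10 = C(20,10)/11 = 184756/11 = 16796.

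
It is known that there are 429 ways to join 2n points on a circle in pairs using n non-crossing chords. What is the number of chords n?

Non-crossing pairings of 2n points on a circle are counted by C_n, and C_7 = 429.

7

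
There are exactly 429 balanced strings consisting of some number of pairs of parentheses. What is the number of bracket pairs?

7

Balanced strings of n bracket-pairs are counted by C_n. The Catalan number equal to 429 is C_7.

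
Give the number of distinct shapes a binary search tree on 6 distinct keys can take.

There are C_n binary search tree shapes on n keys; with n = 6 that is C_6.
C_6 = C_5 · 2(2·5+1)/(5+2) = 42 · 22/7 = 132.

132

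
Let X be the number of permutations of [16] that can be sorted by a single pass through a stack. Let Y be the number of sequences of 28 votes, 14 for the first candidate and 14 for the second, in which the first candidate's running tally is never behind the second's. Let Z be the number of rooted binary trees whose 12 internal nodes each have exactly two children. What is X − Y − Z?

By Knuth's characterisation, the stack-sortable permutations of length 16 are the 231-avoiders, numbering C_16. So X = C_16 = 35357670.
Ballot sequences with n votes each where one side never trails are Dyck words, counted by C_n; here n = 14. So Y = C_14 = 2674440.
Full binary trees with n internal nodes are counted by C_n; here n = 12. So Z = C_12 = 208012.
X − Y − Z = 35357670 − 2674440 − 208012 = 32475218.

32475218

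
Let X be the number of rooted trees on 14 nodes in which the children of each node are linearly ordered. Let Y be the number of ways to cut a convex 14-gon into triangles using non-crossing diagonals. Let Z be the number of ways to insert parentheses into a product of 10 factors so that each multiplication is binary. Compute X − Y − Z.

A rooted plane tree on 14 nodes has 13 edges, and such trees are counted by C_13. So X = C_13 = 742900.
The number of triangulations of a 14-gon is the Catalan number C_12 (index = sides − 2). So Y = C_12 = 208012.
Parenthesizations of m factors correspond to full binary trees with m leaves, counted by C_{m−1}; m = 10 gives C_9. So Z = C_9 = 4862.
X − Y − Z = 742900 − 208012 − 4862 = 530026.

530026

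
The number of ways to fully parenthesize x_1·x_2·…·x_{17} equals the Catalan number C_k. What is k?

16

Bracketing 17 factors into binary products is counted by C_{17−1} = C_16.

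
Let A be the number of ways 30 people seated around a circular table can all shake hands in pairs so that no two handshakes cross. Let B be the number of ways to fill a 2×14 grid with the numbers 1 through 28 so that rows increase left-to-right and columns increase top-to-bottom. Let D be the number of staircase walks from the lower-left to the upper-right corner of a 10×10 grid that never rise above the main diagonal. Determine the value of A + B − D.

Non-crossing handshake pairings of 2n people are counted by C_n; 30 people gives n = 15. So A = C_15 = 9694845.
Standard Young tableaux of shape 2×n are counted by C_n; here n = 14. So B = C_14 = 2674440.
Monotone paths in an n×n grid that stay weakly below the diagonal are counted by C_n; here n = 10. So D = C_10 = 16796.
A + B − D = 9694845 + 2674440 − 16796 = 12352489.

12352489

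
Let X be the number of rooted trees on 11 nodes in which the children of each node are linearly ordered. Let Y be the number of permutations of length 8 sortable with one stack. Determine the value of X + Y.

18226

Rooted ordered (plane) trees on m nodes have m−1 edges and are counted by C_{m−1}; m = 11 gives C_10. So X = C_10 = 16796.
By Knuth's characterisation, the stack-sortable permutations of length 8 are the 231-avoiders, numbering C_8. So Y = C_8 = 1430.
X + Y = 16796 + 1430 = 18226.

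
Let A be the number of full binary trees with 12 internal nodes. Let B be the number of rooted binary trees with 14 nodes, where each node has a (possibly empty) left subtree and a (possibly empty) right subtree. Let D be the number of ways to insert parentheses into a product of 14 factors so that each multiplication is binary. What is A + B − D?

2139552

Full binary trees with n internal nodes are counted by C_n; here n = 12. So A = C_12 = 208012.
Binary trees (left/right distinguished) on n nodes are counted by C_n; here n = 14. So B = C_14 = 2674440.
Ways to associate a product of 14 factors correspond to binary trees on 14 leaves, so the count is C_13. So D = C_13 = 742900.
A + B − D = 208012 + 2674440 − 742900 = 2139552.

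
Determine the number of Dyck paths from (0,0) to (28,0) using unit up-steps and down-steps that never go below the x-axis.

A Dyck path with 14 up-steps and 14 down-steps has semilength 14, so there are C_14 of them.
C_14 = C_13 · 2(2·13+1)/(13+2) = 742900 · 54/15 = 2674440.

2674440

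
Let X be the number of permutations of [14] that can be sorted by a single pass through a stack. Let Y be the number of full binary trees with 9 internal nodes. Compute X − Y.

2669578

By Knuth's characterisation, the stack-sortable permutations of length 14 are the 231-avoiders, numbering C_14. So X = C_14 = 2674440.
The number of full binary trees on 9 internal nodes is the Catalan number C_9. So Y = C_9 = 4862.
X − Y = 2674440 − 4862 = 2669578.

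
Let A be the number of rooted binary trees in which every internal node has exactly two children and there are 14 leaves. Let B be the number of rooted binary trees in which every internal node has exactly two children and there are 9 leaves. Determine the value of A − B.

Full binary trees with 14 leaves have 14−1 = 13 internal nodes, so there are C_13 of them. So A = C_13 = 742900.
Full binary trees with 9 leaves have 9−1 = 8 internal nodes, so there are C_8 of them. So B = C_8 = 1430.
A − B = 742900 − 1430 = 741470.

741470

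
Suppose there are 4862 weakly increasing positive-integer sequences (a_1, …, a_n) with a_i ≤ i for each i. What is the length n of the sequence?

9

Such sub-staircase sequences of length n are counted by C_n; 4862 = C_9.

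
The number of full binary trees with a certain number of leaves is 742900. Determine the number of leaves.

Full binary trees with L leaves are counted by C_{L−1}; 742900 = C_13.
So the index is 13, and the number of leaves is 13 + 1 = 14.

14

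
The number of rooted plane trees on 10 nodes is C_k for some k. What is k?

Rooted ordered (plane) trees on m nodes have m−1 edges and are counted by C_{m−1}; m = 10 gives C_9.

9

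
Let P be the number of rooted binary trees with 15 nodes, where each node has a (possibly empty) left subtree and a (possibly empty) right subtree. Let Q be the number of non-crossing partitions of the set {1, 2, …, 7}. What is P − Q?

9694416

Rooted binary trees with 15 nodes (each child slot possibly empty) number C_15. So P = C_15 = 9694845.
Non-crossing partitions of an n-element set are counted by C_n; here n = 7. So Q = C_7 = 429.
P − Q = 9694845 − 429 = 9694416.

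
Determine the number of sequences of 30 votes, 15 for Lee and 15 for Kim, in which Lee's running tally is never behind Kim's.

Ballot sequences with n votes each where one side never trails are Dyck words, counted by C_n; here n = 15.
C_15 = C_14 · 2(2·14+1)/(14+2) = 2674440 · 58/16 = 9694845.

9694845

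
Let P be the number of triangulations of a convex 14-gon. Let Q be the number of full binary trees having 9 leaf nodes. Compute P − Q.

A convex 14-gon is triangulated into 12 triangles, and the number of such triangulations is the Catalan number C_{14−2} = C_12. So P = C_12 = 208012.
Full binary trees with 9 leaves have 9−1 = 8 internal nodes, so there are C_8 of them. So Q = C_8 = 1430.
P − Q = 208012 − 1430 = 206582.

206582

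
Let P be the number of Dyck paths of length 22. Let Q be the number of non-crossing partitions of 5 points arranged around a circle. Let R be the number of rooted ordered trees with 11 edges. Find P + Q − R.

42

Paths of 11 up- and 11 down-steps that never dip below the axis are Dyck paths; their count is C_11. So P = C_11 = 58786.
The non-crossing partitions of [5] form a lattice of size C_5. So Q = C_5 = 42.
Rooted ordered trees with n edges are counted by C_n; here n = 11. So R = C_11 = 58786.
P + Q − R = 58786 + 42 − 58786 = 42.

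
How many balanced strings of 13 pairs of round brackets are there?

742900

With 13 pairs the number of balanced bracket strings is the Catalan number C_13.
C_13 = C(26,13)/14 = 10400600/14 = 742900.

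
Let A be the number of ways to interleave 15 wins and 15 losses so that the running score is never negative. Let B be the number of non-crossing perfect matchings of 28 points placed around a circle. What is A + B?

Ballot sequences with n votes each where one side never trails are Dyck words, counted by C_n; here n = 15. So A = C_15 = 9694845.
Non-crossing perfect matchings of 2n points on a circle are counted by C_n; with 28 points, n = 14. So B = C_14 = 2674440.
A + B = 9694845 + 2674440 = 12369285.

12369285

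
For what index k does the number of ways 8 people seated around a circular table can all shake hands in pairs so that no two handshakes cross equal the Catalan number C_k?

4

With 8 = 2·4 people, non-crossing handshake pairings are non-crossing perfect matchings on a circle, counted by C_4.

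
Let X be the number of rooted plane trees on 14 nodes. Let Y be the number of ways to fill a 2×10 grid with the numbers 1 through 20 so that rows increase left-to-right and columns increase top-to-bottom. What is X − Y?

A rooted plane tree on 14 nodes has 13 edges, and such trees are counted by C_13. So X = C_13 = 742900.
Standard Young tableaux of shape 2×n are counted by C_n; here n = 10. So Y = C_10 = 16796.
X − Y = 742900 − 16796 = 726104.

726104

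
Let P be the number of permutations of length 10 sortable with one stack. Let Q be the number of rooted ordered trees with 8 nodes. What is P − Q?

16367

By Knuth's characterisation, the stack-sortable permutations of length 10 are the 231-avoiders, numbering C_10. So P = C_10 = 16796.
A rooted plane tree on 8 nodes has 7 edges, and such trees are counted by C_7. So Q = C_7 = 429.
P − Q = 16796 − 429 = 16367.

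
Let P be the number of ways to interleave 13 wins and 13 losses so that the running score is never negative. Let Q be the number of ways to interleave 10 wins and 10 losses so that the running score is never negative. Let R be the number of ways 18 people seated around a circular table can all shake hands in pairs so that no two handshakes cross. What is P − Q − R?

721242

Ballot sequences with n votes each where one side never trails are Dyck words, counted by C_n; here n = 13. So P = C_13 = 742900.
Reading a vote for the leader as '(' and for the other as ')' turns such a sequence into a balanced string of 10 pairs, so the count is C_10. So Q = C_10 = 16796.
Non-crossing handshake pairings of 2n people are counted by C_n; 18 people gives n = 9. So R = C_9 = 4862.
P − Q − R = 742900 − 16796 − 4862 = 721242.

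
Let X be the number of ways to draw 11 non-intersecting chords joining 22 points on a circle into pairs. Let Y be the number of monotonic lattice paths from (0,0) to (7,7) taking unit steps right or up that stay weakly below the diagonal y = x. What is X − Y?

Non-crossing perfect matchings of 2n points on a circle are counted by C_n; with 22 points, n = 11. So X = C_11 = 58786.
Sub-diagonal monotone paths from (0,0) to (7,7) biject with Dyck paths of semilength 7, giving C_7. So Y = C_7 = 429.
X − Y = 58786 − 429 = 58357.

58357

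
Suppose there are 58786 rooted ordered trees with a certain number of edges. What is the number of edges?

Rooted ordered trees with n edges are counted by C_n, and C_11 = 58786.

11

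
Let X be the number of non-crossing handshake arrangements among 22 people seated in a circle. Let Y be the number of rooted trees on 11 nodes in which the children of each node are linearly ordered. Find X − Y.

41990

Non-crossing handshake pairings of 2n people are counted by C_n; 22 people gives n = 11. So X = C_11 = 58786.
A rooted plane tree on 11 nodes has 10 edges, and such trees are counted by C_10. So Y = C_10 = 16796.
X − Y = 58786 − 16796 = 41990.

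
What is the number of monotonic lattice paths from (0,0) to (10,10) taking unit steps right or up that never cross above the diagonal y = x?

16796

Sub-diagonal monotone paths from (0,0) to (10,10) biject with Dyck paths of semilength 10, giving C_10.
C_10 = C(20,10)/11 = 184756/11 = 16796.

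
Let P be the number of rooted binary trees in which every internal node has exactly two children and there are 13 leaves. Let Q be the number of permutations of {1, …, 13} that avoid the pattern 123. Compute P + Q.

A full binary tree with L leaves has L−1 internal nodes and is counted by C_{L−1}; L = 13 gives C_12. So P = C_12 = 208012.
For any fixed pattern of length 3, the pattern-avoiding permutations of [13] number C_13. So Q = C_13 = 742900.
P + Q = 208012 + 742900 = 950912.

950912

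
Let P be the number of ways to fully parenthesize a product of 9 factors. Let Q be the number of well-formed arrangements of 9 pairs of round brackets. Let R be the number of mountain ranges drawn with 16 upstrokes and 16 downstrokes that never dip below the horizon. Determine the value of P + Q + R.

35363962

Parenthesizations of m factors correspond to full binary trees with m leaves, counted by C_{m−1}; m = 9 gives C_8. So P = C_8 = 1430.
Balanced strings of n pairs of brackets are counted by C_n; here n = 9. So Q = C_9 = 4862.
Paths of 16 up- and 16 down-steps that never dip below the axis are Dyck paths; their count is C_16. So R = C_16 = 35357670.
P + Q + R = 1430 + 4862 + 35357670 = 35363962.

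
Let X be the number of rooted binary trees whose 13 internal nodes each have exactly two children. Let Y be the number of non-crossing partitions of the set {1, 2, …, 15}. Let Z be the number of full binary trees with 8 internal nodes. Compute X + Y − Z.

Full binary trees with n internal nodes are counted by C_n; here n = 13. So X = C_13 = 742900.
Non-crossing partitions of an n-element set are counted by C_n; here n = 15. So Y = C_15 = 9694845.
Full binary trees with n internal nodes are counted by C_n; here n = 8. So Z = C_8 = 1430.
X + Y − Z = 742900 + 9694845 − 1430 = 10436315.

10436315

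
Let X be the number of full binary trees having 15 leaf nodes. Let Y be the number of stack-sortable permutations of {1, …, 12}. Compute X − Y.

2466428

Full binary trees with 15 leaves have 15−1 = 14 internal nodes, so there are C_14 of them. So X = C_14 = 2674440.
By Knuth's characterisation, the stack-sortable permutations of length 12 are the 231-avoiders, numbering C_12. So Y = C_12 = 208012.
X − Y = 2674440 − 208012 = 2466428.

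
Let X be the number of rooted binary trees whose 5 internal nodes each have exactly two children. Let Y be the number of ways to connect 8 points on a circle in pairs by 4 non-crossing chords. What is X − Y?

28

Full binary trees with n internal nodes are counted by C_n; here n = 5. So X = C_5 = 42.
Non-crossing perfect matchings of 2n points on a circle are counted by C_n; with 8 points, n = 4. So Y = C_4 = 14.
X − Y = 42 − 14 = 28.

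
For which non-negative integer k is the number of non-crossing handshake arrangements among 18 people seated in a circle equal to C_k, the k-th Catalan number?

With 18 = 2·9 people, non-crossing handshake pairings are non-crossing perfect matchings on a circle, counted by C_9.

9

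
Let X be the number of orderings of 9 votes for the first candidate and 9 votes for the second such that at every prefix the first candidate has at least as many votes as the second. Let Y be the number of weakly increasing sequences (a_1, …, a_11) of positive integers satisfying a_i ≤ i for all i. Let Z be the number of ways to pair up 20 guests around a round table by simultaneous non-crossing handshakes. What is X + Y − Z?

Reading a vote for the leader as '(' and for the other as ')' turns such a sequence into a balanced string of 9 pairs, so the count is C_9. So X = C_9 = 4862.
Weakly increasing sequences with a_i ≤ i biject with Dyck paths of semilength 11, so there are C_11. So Y = C_11 = 58786.
With 20 = 2·10 people, non-crossing handshake pairings are non-crossing perfect matchings on a circle, counted by C_10. So Z = C_10 = 16796.
X + Y − Z = 4862 + 58786 − 16796 = 46852.

46852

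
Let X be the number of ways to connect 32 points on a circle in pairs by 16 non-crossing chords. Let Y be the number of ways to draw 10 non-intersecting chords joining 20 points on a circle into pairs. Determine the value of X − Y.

35340874

Pairing 32 circle points by 16 non-crossing chords gives C_16 matchings. So X = C_16 = 35357670.
Pairing 20 circle points by 10 non-crossing chords gives C_10 matchings. So Y = C_10 = 16796.
X − Y = 35357670 − 16796 = 35340874.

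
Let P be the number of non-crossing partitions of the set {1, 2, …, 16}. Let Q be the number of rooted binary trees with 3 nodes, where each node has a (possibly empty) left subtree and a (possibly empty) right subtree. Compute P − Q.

Non-crossing partitions of an n-element set are counted by C_n; here n = 16. So P = C_16 = 35357670.
Rooted binary trees with 3 nodes (each child slot possibly empty) number C_3. So Q = C_3 = 5.
P − Q = 35357670 − 5 = 35357665.

35357665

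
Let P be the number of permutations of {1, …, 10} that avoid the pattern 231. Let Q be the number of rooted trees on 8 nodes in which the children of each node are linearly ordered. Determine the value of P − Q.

16367

Permutations of [n] avoiding any single length-3 pattern are counted by C_n; here n = 10. So P = C_10 = 16796.
A rooted plane tree on 8 nodes has 7 edges, and such trees are counted by C_7. So Q = C_7 = 429.
P − Q = 16796 − 429 = 16367.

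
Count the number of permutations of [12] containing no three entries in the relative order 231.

208012

Permutations of [n] avoiding any single length-3 pattern are counted by C_n; here n = 12.
C_12 = C_11 · 2(2·11+1)/(11+2) = 58786 · 46/13 = 208012.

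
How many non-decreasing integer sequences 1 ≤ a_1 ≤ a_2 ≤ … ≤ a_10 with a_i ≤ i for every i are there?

Such sub-staircase sequences of length n are counted by C_n; here n = 10.
C_10 = 16796.

16796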